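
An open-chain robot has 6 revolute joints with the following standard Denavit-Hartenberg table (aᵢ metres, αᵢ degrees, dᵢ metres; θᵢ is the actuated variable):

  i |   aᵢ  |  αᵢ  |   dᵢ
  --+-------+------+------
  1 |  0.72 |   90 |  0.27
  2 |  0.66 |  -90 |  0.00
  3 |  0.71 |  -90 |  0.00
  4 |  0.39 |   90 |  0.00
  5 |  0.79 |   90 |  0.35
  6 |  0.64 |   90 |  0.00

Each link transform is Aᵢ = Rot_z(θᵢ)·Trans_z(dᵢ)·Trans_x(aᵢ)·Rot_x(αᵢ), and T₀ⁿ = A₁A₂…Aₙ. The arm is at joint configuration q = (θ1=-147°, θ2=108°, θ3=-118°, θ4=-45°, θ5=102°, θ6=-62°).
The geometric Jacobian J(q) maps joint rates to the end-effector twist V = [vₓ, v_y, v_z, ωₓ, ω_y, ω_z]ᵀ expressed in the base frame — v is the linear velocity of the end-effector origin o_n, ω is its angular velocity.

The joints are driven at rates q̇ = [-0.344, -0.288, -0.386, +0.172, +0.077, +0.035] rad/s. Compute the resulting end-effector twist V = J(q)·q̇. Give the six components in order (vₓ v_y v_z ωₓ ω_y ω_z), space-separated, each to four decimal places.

-0.2194 0.1669 -0.3433 -0.0749 -0.3235 -0.0850

o_n = [-1.0797, 0.9251, 1.3682]
J₁: ẑ×o_n = [-0.9251, -1.0797, 0.0000], ω = ẑ
J2: z=[-0.5446, 0.8387, 0.0000] o=[-0.6038, -0.3921, 0.2700] → [0.9211, 0.5981, -0.3183, -0.5446, 0.8387, 0.0000]
J3: z=[0.7976, 0.5180, -0.3090] o=[-0.4328, -0.2811, 0.8977] → [0.6164, -0.1754, 1.2971, 0.7976, 0.5180, -0.3090]
J4: z=[-0.0269, 0.5423, 0.8397] o=[-0.8606, 0.1886, 0.5807] → [-0.1913, -0.1628, 0.0990, -0.0269, 0.5423, 0.8397]
J5: z=[0.9901, -0.1015, 0.0972] o=[-0.8068, 0.5139, 0.3723] → [-0.1410, -1.0125, 0.3794, 0.9901, -0.1015, 0.0972]
J6: z=[0.1293, 0.9285, -0.3480] o=[-0.5037, 0.7604, 1.1430] → [0.2664, 0.1713, 0.5561, 0.1293, 0.9285, -0.3480]
V = J·q̇ = [-0.2194, 0.1669, -0.3433, -0.0749, -0.3235, -0.0850]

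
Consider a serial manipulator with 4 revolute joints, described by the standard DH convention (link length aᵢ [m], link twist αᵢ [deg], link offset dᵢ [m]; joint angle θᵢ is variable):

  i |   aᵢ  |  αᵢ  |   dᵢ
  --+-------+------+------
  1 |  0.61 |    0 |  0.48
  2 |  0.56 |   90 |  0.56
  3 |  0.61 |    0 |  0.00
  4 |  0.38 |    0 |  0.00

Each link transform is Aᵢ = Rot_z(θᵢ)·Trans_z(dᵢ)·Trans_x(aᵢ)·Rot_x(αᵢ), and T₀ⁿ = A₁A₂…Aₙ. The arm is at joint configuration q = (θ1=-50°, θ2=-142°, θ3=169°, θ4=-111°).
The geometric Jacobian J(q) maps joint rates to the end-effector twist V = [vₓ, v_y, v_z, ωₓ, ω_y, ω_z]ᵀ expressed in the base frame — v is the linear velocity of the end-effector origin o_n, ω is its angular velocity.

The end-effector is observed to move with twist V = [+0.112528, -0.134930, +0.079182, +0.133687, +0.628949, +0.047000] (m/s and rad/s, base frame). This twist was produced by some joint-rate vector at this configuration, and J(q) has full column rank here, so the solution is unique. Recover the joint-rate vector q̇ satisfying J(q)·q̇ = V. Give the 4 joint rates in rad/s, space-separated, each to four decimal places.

-0.2100 0.2570 0.0840 0.5590

o_n = [0.2331, -0.4335, 1.4787]
J₁: ẑ×o_n = [0.4335, 0.2331, -0.0000], ω = ẑ
J2: z=[0.0000, 0.0000, 1.0000] o=[0.3921, -0.4673, 0.4800] → [-0.0338, -0.1590, 0.0000, 0.0000, 0.0000, 1.0000]
J3: z=[0.2079, 0.9781, 0.0000] o=[-0.1557, -0.3509, 1.0400] → [0.4291, -0.0912, -0.3974, 0.2079, 0.9781, 0.0000]
J4: z=[0.2079, 0.9781, 0.0000] o=[0.4300, -0.4754, 1.1564] → [0.3152, -0.0670, 0.2014, 0.2079, 0.9781, 0.0000]
q̇ = J⁺·V = [-0.2100, 0.2570, 0.0840, 0.5590]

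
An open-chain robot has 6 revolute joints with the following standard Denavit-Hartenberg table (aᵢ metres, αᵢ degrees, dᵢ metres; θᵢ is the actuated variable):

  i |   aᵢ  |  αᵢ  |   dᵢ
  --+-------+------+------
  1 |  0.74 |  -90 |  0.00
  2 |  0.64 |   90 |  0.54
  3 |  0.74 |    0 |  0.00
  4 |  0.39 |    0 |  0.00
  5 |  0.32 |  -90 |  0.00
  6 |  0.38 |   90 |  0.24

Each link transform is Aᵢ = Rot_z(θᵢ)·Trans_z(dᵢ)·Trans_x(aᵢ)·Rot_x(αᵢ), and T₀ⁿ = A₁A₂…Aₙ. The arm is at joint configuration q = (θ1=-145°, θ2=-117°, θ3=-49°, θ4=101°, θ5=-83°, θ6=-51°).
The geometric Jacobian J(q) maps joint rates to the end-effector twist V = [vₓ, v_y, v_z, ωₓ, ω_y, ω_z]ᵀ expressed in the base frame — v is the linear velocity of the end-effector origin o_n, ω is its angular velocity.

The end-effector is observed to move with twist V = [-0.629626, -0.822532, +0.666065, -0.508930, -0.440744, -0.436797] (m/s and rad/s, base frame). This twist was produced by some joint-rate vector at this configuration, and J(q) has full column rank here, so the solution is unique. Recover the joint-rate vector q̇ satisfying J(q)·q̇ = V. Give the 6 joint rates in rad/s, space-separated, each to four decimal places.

-0.3890 0.6460 0.6050 -0.1840 -0.9960 -0.6730

o_n = [0.4599, 0.0698, 1.6199]
J₁: ẑ×o_n = [-0.0698, 0.4599, 0.0000], ω = ẑ
J2: z=[0.5736, -0.8192, 0.0000] o=[-0.6062, -0.4244, 0.0000] → [-1.3269, -0.9291, 1.1568, 0.5736, -0.8192, 0.0000]
J3: z=[0.7299, 0.5111, -0.4540] o=[-0.0584, -0.7001, 0.5702] → [0.8860, -1.0014, 0.2971, 0.7299, 0.5111, -0.4540]
J4: z=[0.7299, 0.5111, -0.4540] o=[-0.1982, -0.1162, 1.0028] → [0.3998, -0.7491, -0.2005, 0.7299, 0.5111, -0.4540]
J5: z=[0.7299, 0.5111, -0.4540] o=[0.0673, -0.3055, 1.2168] → [0.3764, -0.4724, 0.0733, 0.7299, 0.5111, -0.4540]
J6: z=[0.6832, -0.5680, 0.4589] o=[0.0748, -0.0990, 1.4611] → [-0.1676, 0.0683, 0.3341, 0.6832, -0.5680, 0.4589]
q̇ = J⁺·V = [-0.3890, 0.6460, 0.6050, -0.1840, -0.9960, -0.6730]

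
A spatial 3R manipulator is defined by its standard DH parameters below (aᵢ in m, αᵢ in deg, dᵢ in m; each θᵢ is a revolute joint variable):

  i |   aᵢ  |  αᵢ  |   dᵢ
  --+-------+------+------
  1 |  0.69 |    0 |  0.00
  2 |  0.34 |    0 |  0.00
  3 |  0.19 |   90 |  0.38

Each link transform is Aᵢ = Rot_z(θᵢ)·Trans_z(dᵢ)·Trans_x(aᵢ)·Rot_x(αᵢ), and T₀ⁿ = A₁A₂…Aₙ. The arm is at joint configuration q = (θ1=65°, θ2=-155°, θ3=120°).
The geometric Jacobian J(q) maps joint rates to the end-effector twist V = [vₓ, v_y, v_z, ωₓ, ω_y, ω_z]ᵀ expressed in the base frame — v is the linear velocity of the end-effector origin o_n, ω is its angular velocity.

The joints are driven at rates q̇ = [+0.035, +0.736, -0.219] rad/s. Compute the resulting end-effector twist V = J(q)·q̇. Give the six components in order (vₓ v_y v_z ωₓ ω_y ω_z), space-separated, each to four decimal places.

o_n = [0.4562, 0.3804, 0.3800]
J₁: ẑ×o_n = [-0.3804, 0.4562, 0.0000], ω = ẑ
J2: z=[0.0000, 0.0000, 1.0000] o=[0.2916, 0.6254, 0.0000] → [0.2450, 0.1645, -0.0000, 0.0000, 0.0000, 1.0000]
J3: z=[0.0000, 0.0000, 1.0000] o=[0.2916, 0.2854, 0.0000] → [-0.0950, 0.1645, 0.0000, 0.0000, 0.0000, 1.0000]
V = J·q̇ = [0.1878, 0.1010, 0.0000, 0.0000, 0.0000, 0.5520]

0.1878 0.1010 0.0000 0.0000 0.0000 0.5520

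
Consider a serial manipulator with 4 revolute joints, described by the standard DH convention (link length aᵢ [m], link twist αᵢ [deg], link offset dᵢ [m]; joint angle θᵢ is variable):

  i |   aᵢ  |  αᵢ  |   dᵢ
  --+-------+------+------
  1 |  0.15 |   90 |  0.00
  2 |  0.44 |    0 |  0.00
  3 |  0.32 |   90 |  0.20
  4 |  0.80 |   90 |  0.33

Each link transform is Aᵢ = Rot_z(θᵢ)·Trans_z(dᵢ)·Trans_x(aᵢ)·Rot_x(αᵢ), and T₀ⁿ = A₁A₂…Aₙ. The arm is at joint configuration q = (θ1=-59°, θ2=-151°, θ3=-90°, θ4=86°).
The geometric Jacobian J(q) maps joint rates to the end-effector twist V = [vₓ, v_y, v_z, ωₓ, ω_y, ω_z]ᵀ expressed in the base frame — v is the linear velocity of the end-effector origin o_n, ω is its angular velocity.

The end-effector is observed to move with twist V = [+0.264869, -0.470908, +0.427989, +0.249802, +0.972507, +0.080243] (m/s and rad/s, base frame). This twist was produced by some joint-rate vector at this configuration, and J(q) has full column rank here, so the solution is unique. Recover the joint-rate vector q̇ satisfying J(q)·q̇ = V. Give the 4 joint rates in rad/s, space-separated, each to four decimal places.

o_n = [-0.9216, -0.4040, 0.2754]
J₁: ẑ×o_n = [0.4040, -0.9216, 0.0000], ω = ẑ
J2: z=[-0.8572, -0.5150, 0.0000] o=[0.0773, -0.1286, 0.0000] → [-0.1418, 0.2360, -0.2784, -0.8572, -0.5150, 0.0000]
J3: z=[-0.8572, -0.5150, 0.0000] o=[-0.1209, 0.2013, -0.2133] → [-0.2517, 0.4189, 0.1064, -0.8572, -0.5150, 0.0000]
J4: z=[0.4505, -0.7497, 0.4848] o=[-0.3723, 0.2313, 0.0666] → [0.1514, -0.3604, -0.6980, 0.4505, -0.7497, 0.4848]
q̇ = J⁺·V = [0.4710, 0.1520, -0.8670, -0.8060]

0.4710 0.1520 -0.8670 -0.8060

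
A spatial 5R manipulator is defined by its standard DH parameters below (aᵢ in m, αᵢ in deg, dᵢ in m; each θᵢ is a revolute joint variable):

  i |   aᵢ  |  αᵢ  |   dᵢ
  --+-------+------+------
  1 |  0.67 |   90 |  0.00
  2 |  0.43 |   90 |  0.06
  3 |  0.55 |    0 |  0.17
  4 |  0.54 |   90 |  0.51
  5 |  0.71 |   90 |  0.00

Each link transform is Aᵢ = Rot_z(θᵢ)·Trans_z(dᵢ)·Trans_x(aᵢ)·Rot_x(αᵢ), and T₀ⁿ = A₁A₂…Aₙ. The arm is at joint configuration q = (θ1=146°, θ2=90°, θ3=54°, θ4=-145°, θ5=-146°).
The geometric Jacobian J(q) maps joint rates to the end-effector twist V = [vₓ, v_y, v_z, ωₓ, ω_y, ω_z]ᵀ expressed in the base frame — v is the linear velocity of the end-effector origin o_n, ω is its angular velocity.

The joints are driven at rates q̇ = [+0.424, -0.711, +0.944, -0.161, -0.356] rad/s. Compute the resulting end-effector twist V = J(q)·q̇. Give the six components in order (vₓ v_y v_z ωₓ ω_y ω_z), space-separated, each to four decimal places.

-0.7887 0.5840 -0.6568 -1.0502 -0.1567 0.7799

o_n = [-0.4805, 0.9918, 0.7541]
J₁: ẑ×o_n = [-0.9918, -0.4805, 0.0000], ω = ẑ
J2: z=[0.5592, 0.8290, 0.0000] o=[-0.5555, 0.3747, 0.0000] → [0.6252, -0.4217, 0.2830, 0.5592, 0.8290, 0.0000]
J3: z=[-0.8290, 0.5592, -0.0000] o=[-0.5219, 0.4244, 0.4300] → [0.1813, 0.2687, -0.4936, -0.8290, 0.5592, -0.0000]
J4: z=[-0.8290, 0.5592, -0.0000] o=[-0.4140, 0.8884, 0.7533] → [0.0005, 0.0007, -0.0486, -0.8290, 0.5592, -0.0000]
J5: z=[0.0098, 0.0145, -0.9998] o=[-1.1387, 0.7259, 0.7439] → [0.2660, -0.6583, -0.0069, 0.0098, 0.0145, -0.9998]
V = J·q̇ = [-0.7887, 0.5840, -0.6568, -1.0502, -0.1567, 0.7799]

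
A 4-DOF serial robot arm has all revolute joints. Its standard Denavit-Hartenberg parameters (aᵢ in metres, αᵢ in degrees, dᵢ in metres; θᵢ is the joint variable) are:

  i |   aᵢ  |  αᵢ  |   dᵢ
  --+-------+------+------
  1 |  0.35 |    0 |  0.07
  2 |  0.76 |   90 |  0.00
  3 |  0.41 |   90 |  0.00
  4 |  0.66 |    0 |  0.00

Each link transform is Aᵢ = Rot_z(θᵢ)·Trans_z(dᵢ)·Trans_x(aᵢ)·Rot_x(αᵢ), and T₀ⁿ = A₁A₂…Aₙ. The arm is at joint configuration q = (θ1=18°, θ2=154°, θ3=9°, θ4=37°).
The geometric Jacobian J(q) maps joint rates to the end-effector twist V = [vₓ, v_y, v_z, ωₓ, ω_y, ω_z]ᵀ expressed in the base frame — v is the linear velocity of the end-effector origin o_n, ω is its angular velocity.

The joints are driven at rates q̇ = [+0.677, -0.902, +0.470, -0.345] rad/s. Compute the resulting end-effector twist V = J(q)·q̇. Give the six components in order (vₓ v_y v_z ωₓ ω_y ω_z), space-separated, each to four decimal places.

-0.0230 0.4176 0.4565 0.1189 0.4579 0.1158

o_n = [-1.2810, 0.7361, 0.2166]
J₁: ẑ×o_n = [-0.7361, -1.2810, 0.0000], ω = ẑ
J2: z=[0.0000, 0.0000, 1.0000] o=[0.3329, 0.1082, 0.0700] → [-0.6279, -1.6139, 0.0000, 0.0000, 0.0000, 1.0000]
J3: z=[0.1392, 0.9903, 0.0000] o=[-0.4197, 0.2139, 0.0700] → [0.1452, -0.0204, 0.9256, 0.1392, 0.9903, 0.0000]
J4: z=[-0.1549, 0.0218, -0.9877] o=[-0.8207, 0.2703, 0.1341] → [0.4618, 0.4674, -0.0621, -0.1549, 0.0218, -0.9877]
V = J·q̇ = [-0.0230, 0.4176, 0.4565, 0.1189, 0.4579, 0.1158]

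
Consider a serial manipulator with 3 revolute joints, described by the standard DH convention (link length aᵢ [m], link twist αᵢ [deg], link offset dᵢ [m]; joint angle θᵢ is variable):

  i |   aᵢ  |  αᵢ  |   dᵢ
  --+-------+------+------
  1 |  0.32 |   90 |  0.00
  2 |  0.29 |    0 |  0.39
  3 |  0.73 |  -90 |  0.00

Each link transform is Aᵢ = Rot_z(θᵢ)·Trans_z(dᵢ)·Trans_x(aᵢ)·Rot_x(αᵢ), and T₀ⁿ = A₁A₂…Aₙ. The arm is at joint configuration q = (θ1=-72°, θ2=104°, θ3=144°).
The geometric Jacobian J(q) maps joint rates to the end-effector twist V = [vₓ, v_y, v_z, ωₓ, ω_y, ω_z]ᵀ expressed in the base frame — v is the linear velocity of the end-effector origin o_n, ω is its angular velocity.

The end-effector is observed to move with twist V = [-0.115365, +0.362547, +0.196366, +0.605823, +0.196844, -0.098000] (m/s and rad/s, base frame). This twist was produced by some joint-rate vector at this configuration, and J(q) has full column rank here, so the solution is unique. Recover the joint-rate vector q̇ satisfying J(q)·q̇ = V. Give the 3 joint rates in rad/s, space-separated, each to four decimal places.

-0.0980 -0.3160 -0.3210

o_n = [-0.3782, -0.0981, -0.3955]
J₁: ẑ×o_n = [0.0981, -0.3782, 0.0000], ω = ẑ
J2: z=[-0.9511, -0.3090, 0.0000] o=[0.0989, -0.3043, 0.0000] → [0.1222, -0.3761, -0.3436, -0.9511, -0.3090, 0.0000]
J3: z=[-0.9511, -0.3090, 0.0000] o=[-0.2937, -0.3581, 0.2814] → [0.2092, -0.6437, -0.2735, -0.9511, -0.3090, 0.0000]
q̇ = J⁺·V = [-0.0980, -0.3160, -0.3210]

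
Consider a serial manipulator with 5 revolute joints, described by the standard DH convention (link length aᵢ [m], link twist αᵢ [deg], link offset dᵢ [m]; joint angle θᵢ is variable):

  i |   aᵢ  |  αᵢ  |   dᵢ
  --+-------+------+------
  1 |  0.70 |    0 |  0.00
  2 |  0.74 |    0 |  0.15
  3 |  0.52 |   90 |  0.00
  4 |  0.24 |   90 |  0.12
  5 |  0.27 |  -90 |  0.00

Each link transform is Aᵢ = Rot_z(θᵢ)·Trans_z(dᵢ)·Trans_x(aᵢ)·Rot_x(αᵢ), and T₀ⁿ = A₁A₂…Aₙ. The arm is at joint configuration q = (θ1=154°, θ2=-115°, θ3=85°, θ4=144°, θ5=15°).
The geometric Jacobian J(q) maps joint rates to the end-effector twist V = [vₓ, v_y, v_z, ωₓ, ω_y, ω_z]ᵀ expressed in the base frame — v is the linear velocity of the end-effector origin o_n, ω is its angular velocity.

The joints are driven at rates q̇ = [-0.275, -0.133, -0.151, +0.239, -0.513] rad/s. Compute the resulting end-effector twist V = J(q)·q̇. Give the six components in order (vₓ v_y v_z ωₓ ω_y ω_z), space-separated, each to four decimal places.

0.3316 -0.2709 -0.0758 0.3668 -0.1163 -0.9740

o_n = [0.0391, 0.9739, 0.4444]
J₁: ẑ×o_n = [-0.9739, 0.0391, 0.0000], ω = ẑ
J2: z=[0.0000, 0.0000, 1.0000] o=[-0.6292, 0.3069, 0.0000] → [-0.6671, 0.6683, 0.0000, 0.0000, 0.0000, 1.0000]
J3: z=[0.0000, 0.0000, 1.0000] o=[-0.0541, 0.7726, 0.1500] → [-0.2014, 0.0932, 0.0000, 0.0000, 0.0000, 1.0000]
J4: z=[0.8290, 0.5592, 0.0000] o=[-0.3448, 1.2037, 0.1500] → [0.1646, -0.2440, -0.4052, 0.8290, 0.5592, 0.0000]
J5: z=[-0.3287, 0.4873, 0.8090] o=[-0.1368, 1.1098, 0.2911] → [0.1846, 0.1927, -0.0411, -0.3287, 0.4873, 0.8090]
V = J·q̇ = [0.3316, -0.2709, -0.0758, 0.3668, -0.1163, -0.9740]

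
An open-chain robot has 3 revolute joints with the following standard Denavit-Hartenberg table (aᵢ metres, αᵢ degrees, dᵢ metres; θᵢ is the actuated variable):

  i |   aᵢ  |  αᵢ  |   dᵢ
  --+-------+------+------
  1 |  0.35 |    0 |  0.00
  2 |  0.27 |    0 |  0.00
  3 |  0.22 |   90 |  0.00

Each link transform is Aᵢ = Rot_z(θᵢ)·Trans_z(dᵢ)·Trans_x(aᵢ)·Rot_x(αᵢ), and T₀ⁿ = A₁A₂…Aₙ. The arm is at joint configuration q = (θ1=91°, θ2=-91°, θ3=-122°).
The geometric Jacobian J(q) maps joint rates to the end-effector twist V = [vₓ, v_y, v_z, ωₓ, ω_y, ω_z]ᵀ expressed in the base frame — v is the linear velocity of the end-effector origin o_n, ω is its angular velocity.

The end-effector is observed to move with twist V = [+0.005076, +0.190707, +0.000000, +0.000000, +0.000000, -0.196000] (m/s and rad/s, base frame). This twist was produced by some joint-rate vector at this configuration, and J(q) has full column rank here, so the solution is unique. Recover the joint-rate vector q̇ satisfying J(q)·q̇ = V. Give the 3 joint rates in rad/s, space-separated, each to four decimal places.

o_n = [0.1473, 0.1634, 0.0000]
J₁: ẑ×o_n = [-0.1634, 0.1473, 0.0000], ω = ẑ
J2: z=[0.0000, 0.0000, 1.0000] o=[-0.0061, 0.3499, 0.0000] → [0.1866, 0.1534, -0.0000, 0.0000, 0.0000, 1.0000]
J3: z=[0.0000, 0.0000, 1.0000] o=[0.2639, 0.3499, 0.0000] → [0.1866, -0.1166, 0.0000, 0.0000, 0.0000, 1.0000]
q̇ = J⁺·V = [-0.1190, 0.7380, -0.8150]

-0.1190 0.7380 -0.8150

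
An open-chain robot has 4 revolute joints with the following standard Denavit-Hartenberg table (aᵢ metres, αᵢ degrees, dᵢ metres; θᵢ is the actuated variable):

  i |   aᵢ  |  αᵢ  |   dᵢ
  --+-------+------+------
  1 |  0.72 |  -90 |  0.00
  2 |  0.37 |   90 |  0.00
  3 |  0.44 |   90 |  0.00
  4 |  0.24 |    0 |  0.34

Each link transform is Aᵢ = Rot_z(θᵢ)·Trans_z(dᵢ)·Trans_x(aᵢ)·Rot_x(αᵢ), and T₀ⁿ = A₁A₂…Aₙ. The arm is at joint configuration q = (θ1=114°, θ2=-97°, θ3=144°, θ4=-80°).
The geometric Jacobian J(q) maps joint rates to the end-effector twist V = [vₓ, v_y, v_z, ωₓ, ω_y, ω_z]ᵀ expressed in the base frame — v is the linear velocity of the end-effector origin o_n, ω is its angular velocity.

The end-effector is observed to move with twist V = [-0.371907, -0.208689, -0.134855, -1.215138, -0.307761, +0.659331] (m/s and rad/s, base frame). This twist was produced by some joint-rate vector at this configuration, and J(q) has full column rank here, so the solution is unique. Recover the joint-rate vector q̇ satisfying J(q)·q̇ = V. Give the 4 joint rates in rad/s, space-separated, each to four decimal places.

o_n = [-0.8893, 0.6250, 0.2076]
J₁: ẑ×o_n = [-0.6250, -0.8893, 0.0000], ω = ẑ
J2: z=[-0.9135, -0.4067, 0.0000] o=[-0.2929, 0.6578, 0.0000] → [-0.0844, 0.1897, -0.2126, -0.9135, -0.4067, 0.0000]
J3: z=[0.4037, -0.9067, -0.1219] o=[-0.2745, 0.6166, 0.3672] → [0.1458, 0.1394, -0.5540, 0.4037, -0.9067, -0.1219]
J4: z=[-0.7099, -0.3945, 0.5834] o=[-0.5284, 0.5510, 0.0139] → [-0.1196, -0.0730, -0.1949, -0.7099, -0.3945, 0.5834]
q̇ = J⁺·V = [0.3270, 0.8170, -0.2520, 0.5170]

0.3270 0.8170 -0.2520 0.5170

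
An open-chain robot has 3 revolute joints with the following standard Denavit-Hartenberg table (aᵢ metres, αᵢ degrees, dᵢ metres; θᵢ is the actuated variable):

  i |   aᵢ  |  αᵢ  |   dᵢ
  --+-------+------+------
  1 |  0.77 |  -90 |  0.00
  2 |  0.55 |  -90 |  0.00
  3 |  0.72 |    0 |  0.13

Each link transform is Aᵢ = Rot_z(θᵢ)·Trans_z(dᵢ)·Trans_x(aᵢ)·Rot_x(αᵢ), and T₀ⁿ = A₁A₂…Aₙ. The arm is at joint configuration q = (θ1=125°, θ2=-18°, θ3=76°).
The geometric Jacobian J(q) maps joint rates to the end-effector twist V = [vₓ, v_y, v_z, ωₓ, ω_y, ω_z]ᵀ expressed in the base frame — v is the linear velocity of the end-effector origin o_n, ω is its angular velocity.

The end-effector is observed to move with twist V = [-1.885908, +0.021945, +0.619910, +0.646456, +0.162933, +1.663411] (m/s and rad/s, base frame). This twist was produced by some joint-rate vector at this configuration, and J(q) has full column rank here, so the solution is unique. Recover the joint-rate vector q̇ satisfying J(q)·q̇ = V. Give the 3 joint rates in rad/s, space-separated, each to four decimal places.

0.9330 -0.6230 -0.7680

o_n = [-0.2875, 1.6285, 0.1001]
J₁: ẑ×o_n = [-1.6285, -0.2875, 0.0000], ω = ẑ
J2: z=[-0.8192, -0.5736, 0.0000] o=[-0.4417, 0.6307, 0.0000] → [-0.0574, 0.0820, -0.7289, -0.8192, -0.5736, 0.0000]
J3: z=[-0.1772, 0.2531, -0.9511] o=[-0.7417, 1.0592, 0.1700] → [0.5238, -0.4444, -0.2159, -0.1772, 0.2531, -0.9511]
q̇ = J⁺·V = [0.9330, -0.6230, -0.7680]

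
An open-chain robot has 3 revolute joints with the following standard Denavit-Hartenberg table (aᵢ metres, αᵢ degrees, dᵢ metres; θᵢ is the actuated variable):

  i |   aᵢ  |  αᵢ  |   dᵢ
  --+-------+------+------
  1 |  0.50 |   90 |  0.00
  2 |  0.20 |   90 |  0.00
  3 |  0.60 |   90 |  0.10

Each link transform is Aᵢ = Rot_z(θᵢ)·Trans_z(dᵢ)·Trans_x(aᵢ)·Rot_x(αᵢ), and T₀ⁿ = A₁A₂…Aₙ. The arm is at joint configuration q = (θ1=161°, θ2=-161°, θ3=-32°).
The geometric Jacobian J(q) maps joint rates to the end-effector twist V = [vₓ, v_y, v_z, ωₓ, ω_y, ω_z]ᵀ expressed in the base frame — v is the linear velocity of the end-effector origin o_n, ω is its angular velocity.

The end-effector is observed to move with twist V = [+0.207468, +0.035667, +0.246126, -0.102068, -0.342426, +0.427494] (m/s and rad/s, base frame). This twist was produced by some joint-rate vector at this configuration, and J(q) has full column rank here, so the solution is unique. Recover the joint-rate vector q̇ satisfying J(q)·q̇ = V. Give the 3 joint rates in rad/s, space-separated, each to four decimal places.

o_n = [0.0882, -0.3666, -0.1362]
J₁: ẑ×o_n = [0.3666, 0.0882, -0.0000], ω = ẑ
J2: z=[0.3256, 0.9455, 0.0000] o=[-0.4728, 0.1628, 0.0000] → [-0.1288, 0.0443, -0.7028, 0.3256, 0.9455, 0.0000]
J3: z=[0.3078, -0.1060, 0.9455] o=[-0.2940, 0.1012, -0.0651] → [0.4499, 0.3832, -0.1035, 0.3078, -0.1060, 0.9455]
q̇ = J⁺·V = [0.3840, -0.3570, 0.0460]

0.3840 -0.3570 0.0460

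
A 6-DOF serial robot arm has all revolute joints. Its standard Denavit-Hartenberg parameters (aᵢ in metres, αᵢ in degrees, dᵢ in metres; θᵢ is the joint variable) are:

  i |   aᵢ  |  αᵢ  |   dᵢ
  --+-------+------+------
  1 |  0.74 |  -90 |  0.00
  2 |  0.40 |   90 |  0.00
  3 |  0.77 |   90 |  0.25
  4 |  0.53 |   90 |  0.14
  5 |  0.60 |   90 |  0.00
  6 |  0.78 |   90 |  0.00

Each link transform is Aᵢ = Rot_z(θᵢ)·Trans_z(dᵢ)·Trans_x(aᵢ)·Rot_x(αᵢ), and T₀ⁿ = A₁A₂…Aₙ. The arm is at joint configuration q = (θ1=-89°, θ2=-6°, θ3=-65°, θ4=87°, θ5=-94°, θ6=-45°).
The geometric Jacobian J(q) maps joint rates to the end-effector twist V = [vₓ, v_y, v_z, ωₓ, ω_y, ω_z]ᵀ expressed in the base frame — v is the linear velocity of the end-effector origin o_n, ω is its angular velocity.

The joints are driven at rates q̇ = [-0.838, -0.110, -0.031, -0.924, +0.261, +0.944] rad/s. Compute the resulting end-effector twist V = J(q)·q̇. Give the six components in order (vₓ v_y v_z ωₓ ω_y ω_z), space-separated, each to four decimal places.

-2.4081 -0.9469 0.9607 0.0780 -0.9641 -1.7270

o_n = [0.2425, -2.0691, 0.8720]
J₁: ẑ×o_n = [2.0691, 0.2425, -0.0000], ω = ẑ
J2: z=[0.9998, 0.0175, 0.0000] o=[0.0129, -0.7399, 0.0000] → [0.0152, -0.8719, -1.3330, 0.9998, 0.0175, 0.0000]
J3: z=[-0.0018, 0.1045, 0.9945] o=[0.0199, -1.1376, 0.0418] → [1.0131, 0.2229, -0.0216, -0.0018, 0.1045, 0.9945]
J4: z=[-0.4383, 0.8938, -0.0947] o=[-0.6727, -1.4473, 0.3245] → [0.4305, 0.1533, -0.5455, -0.4383, 0.8938, -0.0947]
J5: z=[-0.8975, -0.4409, -0.0079] o=[-0.7600, -1.2789, 0.8388] → [-0.0209, 0.0219, 1.1511, -0.8975, -0.4409, -0.0079]
J6: z=[0.0182, -0.0190, -0.9997] o=[-0.4956, -1.8173, 0.8538] → [-0.2520, -0.7381, 0.0094, 0.0182, -0.0190, -0.9997]
V = J·q̇ = [-2.4081, -0.9469, 0.9607, 0.0780, -0.9641, -1.7270]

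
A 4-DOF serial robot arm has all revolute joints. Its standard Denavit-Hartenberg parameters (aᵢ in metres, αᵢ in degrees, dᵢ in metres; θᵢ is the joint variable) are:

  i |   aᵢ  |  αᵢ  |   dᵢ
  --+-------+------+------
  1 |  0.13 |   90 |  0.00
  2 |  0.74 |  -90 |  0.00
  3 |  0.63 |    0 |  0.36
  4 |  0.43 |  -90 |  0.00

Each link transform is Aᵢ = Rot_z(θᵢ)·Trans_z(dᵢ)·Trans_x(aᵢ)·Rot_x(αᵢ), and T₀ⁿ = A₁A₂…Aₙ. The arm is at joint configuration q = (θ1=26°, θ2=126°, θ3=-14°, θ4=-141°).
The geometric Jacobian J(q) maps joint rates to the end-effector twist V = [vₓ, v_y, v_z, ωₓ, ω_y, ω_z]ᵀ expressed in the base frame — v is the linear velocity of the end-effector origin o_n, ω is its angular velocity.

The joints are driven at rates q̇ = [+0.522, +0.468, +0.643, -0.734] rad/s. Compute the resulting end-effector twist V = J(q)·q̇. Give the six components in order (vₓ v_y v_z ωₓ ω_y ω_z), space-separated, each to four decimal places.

-0.1461 -0.0164 -0.3349 0.2713 -0.3884 0.5755

o_n = [-0.5064, -0.6188, 0.5663]
J₁: ẑ×o_n = [0.6188, -0.5064, 0.0000], ω = ẑ
J2: z=[0.4384, -0.8988, 0.0000] o=[0.1168, 0.0570, 0.0000] → [-0.5090, -0.2483, -0.8564, 0.4384, -0.8988, 0.0000]
J3: z=[-0.7271, -0.3546, -0.5878] o=[-0.2741, -0.1337, 0.5987] → [-0.2737, 0.1131, 0.2703, -0.7271, -0.3546, -0.5878]
J4: z=[-0.7271, -0.3546, -0.5878] o=[-0.7920, -0.5559, 0.8816] → [0.0748, -0.3971, 0.1470, -0.7271, -0.3546, -0.5878]
V = J·q̇ = [-0.1461, -0.0164, -0.3349, 0.2713, -0.3884, 0.5755]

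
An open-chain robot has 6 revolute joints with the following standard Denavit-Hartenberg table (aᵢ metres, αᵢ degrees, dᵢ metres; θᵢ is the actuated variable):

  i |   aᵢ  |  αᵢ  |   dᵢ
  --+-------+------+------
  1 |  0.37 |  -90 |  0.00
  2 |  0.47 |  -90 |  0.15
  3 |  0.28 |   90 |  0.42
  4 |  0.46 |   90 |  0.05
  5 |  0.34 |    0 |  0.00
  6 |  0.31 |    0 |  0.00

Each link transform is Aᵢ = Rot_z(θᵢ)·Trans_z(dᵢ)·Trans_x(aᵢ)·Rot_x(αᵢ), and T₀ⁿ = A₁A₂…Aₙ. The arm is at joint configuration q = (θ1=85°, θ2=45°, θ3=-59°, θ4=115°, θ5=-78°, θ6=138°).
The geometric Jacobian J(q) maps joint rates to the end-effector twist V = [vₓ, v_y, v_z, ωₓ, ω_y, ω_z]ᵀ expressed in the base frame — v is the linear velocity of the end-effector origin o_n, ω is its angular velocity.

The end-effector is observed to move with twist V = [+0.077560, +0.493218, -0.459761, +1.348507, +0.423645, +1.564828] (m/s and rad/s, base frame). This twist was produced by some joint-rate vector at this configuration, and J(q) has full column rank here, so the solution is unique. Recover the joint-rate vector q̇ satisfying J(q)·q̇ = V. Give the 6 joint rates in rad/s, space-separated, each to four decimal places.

0.6990 -0.5400 -0.6320 -0.1970 -0.3360 -0.5200

o_n = [-0.1364, -0.0173, -1.0737]
J₁: ẑ×o_n = [0.0173, -0.1364, 0.0000], ω = ẑ
J2: z=[-0.9962, 0.0872, 0.0000] o=[0.0322, 0.3686, 0.0000] → [-0.0936, -1.0697, 0.3991, -0.9962, 0.0872, 0.0000]
J3: z=[-0.0616, -0.7044, -0.7071] o=[-0.0882, 0.7127, -0.3323] → [0.0061, -0.0116, 0.0111, -0.0616, -0.7044, -0.7071]
J4: z=[-0.5659, -0.5589, 0.6061] o=[-0.3443, 0.5394, -0.7313] → [0.5288, -0.0678, 0.4312, -0.5659, -0.5589, 0.6061]
J5: z=[-0.7712, 0.0988, -0.6289] o=[-0.2385, 0.1327, -0.9250] → [-0.1090, -0.1789, 0.1056, -0.7712, 0.0988, -0.6289]
J6: z=[-0.7712, 0.0988, -0.6289] o=[-0.0296, 0.2604, -1.1610] → [-0.1660, 0.1344, 0.2247, -0.7712, 0.0988, -0.6289]
q̇ = J⁺·V = [0.6990, -0.5400, -0.6320, -0.1970, -0.3360, -0.5200]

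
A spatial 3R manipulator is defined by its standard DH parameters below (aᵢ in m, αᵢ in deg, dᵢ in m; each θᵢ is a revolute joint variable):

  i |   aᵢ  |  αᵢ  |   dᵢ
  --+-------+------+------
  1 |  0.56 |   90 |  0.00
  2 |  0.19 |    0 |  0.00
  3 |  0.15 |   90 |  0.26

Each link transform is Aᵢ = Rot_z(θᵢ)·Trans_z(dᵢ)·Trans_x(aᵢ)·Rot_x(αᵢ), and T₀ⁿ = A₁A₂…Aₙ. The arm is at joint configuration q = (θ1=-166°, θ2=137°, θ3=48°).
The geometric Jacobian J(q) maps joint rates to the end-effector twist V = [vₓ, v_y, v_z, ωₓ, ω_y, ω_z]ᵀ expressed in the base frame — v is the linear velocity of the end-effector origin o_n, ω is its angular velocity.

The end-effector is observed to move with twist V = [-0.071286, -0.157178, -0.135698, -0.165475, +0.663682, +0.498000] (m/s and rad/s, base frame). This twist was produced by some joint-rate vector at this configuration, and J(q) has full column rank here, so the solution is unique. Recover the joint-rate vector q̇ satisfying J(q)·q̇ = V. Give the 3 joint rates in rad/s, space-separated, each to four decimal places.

0.4980 0.2410 0.4430

o_n = [-0.3264, 0.1866, 0.1165]
J₁: ẑ×o_n = [-0.1866, -0.3264, 0.0000], ω = ẑ
J2: z=[-0.2419, 0.9703, 0.0000] o=[-0.5434, -0.1355, 0.0000] → [0.1130, 0.0282, -0.2884, -0.2419, 0.9703, 0.0000]
J3: z=[-0.2419, 0.9703, 0.0000] o=[-0.4085, -0.1019, 0.1296] → [-0.0127, -0.0032, -0.1494, -0.2419, 0.9703, 0.0000]
q̇ = J⁺·V = [0.4980, 0.2410, 0.4430]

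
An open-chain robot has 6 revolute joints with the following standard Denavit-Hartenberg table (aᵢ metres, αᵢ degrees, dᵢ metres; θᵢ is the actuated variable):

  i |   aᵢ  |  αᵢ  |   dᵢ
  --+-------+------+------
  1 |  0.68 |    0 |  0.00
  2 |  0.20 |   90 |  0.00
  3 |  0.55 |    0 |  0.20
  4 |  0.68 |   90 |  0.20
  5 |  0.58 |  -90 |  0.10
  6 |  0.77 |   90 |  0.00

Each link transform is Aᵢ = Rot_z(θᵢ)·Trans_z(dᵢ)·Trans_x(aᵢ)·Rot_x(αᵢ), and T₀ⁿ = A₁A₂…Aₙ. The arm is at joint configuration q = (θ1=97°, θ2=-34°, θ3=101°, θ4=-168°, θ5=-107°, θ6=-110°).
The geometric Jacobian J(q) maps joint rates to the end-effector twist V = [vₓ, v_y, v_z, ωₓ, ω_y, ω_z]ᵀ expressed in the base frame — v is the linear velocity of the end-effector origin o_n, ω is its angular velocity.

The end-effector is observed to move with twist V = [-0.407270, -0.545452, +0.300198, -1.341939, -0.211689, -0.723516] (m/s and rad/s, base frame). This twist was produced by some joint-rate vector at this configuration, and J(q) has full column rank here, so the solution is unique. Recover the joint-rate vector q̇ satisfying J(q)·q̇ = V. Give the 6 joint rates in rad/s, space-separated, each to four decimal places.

o_n = [-0.1931, 0.2445, -0.3226]
J₁: ẑ×o_n = [-0.2445, -0.1931, 0.0000], ω = ẑ
J2: z=[0.0000, 0.0000, 1.0000] o=[-0.0829, 0.6749, 0.0000] → [0.4304, -0.1102, 0.0000, 0.0000, 0.0000, 1.0000]
J3: z=[0.8910, -0.4540, 0.0000] o=[0.0079, 0.8531, 0.0000] → [0.1465, 0.2875, -0.6335, 0.8910, -0.4540, 0.0000]
J4: z=[0.8910, -0.4540, 0.0000] o=[0.1385, 0.6688, 0.5399] → [0.3916, 0.7685, -0.5286, 0.8910, -0.4540, 0.0000]
J5: z=[-0.4179, -0.8202, -0.3907] o=[0.4373, 0.8148, -0.0860] → [-0.0288, 0.1475, -0.2787, -0.4179, -0.8202, -0.3907]
J6: z=[-0.0909, 0.4657, -0.8803] o=[-0.1288, 0.9255, 0.0310] → [-0.7641, 0.0245, 0.0918, -0.0909, 0.4657, -0.8803]
q̇ = J⁺·V = [-0.3720, 0.2770, -0.0920, -0.9260, 0.9800, 0.2790]

-0.3720 0.2770 -0.0920 -0.9260 0.9800 0.2790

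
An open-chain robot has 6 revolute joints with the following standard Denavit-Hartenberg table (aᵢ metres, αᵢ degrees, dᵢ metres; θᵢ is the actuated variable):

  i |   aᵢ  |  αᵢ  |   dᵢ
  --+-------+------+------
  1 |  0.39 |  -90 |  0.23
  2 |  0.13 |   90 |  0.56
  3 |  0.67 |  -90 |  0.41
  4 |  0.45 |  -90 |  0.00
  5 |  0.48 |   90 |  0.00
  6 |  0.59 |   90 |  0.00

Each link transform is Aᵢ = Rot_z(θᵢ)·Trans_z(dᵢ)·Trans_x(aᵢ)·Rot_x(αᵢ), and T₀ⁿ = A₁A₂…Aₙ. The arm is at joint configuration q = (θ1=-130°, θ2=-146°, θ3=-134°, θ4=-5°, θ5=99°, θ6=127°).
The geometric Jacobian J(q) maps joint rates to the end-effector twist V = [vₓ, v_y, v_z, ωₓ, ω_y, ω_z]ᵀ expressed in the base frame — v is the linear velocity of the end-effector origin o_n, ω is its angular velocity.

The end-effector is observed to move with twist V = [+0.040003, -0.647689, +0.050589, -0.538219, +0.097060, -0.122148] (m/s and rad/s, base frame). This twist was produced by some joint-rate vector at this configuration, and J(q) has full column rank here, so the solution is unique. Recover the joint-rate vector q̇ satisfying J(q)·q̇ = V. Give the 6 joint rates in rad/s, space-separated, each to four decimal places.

o_n = [-0.7920, -0.6728, -0.1716]
J₁: ẑ×o_n = [0.6728, -0.7920, 0.0000], ω = ẑ
J2: z=[0.7660, -0.6428, 0.0000] o=[-0.2507, -0.2988, 0.2300] → [0.2581, 0.3076, -0.6345, 0.7660, -0.6428, 0.0000]
J3: z=[0.3594, 0.4284, -0.8290] o=[0.2476, -0.5762, 0.3027] → [-0.2833, 1.0323, 0.4106, 0.3594, 0.4284, -0.8290]
J4: z=[-0.1488, 0.9034, 0.4022] o=[-0.2223, -0.3863, -0.2975] → [0.2290, -0.2104, 0.5573, -0.1488, 0.9034, 0.4022]
J5: z=[-0.4384, -0.4249, 0.7920] o=[-0.6212, -0.3600, -0.5041] → [0.1065, 0.0104, 0.0645, -0.4384, -0.4249, 0.7920]
J6: z=[-0.8522, -0.0836, -0.5165] o=[-0.4840, -0.7927, -0.6603] → [0.0211, 0.5756, -0.1279, -0.8522, -0.0836, -0.5165]
q̇ = J⁺·V = [0.7370, -0.9170, -0.0690, -0.7790, -0.6120, 0.2290]

0.7370 -0.9170 -0.0690 -0.7790 -0.6120 0.2290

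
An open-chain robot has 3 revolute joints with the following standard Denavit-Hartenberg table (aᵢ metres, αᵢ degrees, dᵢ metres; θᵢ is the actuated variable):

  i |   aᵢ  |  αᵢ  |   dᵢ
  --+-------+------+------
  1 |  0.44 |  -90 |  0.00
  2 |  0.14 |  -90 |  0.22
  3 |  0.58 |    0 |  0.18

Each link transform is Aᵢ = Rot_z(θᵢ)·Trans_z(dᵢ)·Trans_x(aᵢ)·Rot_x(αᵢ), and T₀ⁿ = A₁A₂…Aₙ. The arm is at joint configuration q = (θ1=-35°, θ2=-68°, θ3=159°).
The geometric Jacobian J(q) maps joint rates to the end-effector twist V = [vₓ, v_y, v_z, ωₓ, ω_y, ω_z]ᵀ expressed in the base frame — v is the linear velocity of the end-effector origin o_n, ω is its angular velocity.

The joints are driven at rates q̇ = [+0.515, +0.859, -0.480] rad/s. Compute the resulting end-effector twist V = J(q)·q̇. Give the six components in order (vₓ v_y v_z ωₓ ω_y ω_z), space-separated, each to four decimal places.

o_n = [0.3809, -0.2519, -0.4397]
J₁: ẑ×o_n = [0.2519, 0.3809, -0.0000], ω = ẑ
J2: z=[0.5736, 0.8192, 0.0000] o=[0.3604, -0.2524, 0.0000] → [-0.3602, 0.2522, -0.0165, 0.5736, 0.8192, 0.0000]
J3: z=[0.7595, -0.5318, -0.3746] o=[0.5296, -0.1022, 0.1298] → [0.2468, 0.4882, -0.1927, 0.7595, -0.5318, -0.3746]
V = J·q̇ = [-0.2981, 0.1785, 0.0783, 0.1281, 0.9589, 0.6948]

-0.2981 0.1785 0.0783 0.1281 0.9589 0.6948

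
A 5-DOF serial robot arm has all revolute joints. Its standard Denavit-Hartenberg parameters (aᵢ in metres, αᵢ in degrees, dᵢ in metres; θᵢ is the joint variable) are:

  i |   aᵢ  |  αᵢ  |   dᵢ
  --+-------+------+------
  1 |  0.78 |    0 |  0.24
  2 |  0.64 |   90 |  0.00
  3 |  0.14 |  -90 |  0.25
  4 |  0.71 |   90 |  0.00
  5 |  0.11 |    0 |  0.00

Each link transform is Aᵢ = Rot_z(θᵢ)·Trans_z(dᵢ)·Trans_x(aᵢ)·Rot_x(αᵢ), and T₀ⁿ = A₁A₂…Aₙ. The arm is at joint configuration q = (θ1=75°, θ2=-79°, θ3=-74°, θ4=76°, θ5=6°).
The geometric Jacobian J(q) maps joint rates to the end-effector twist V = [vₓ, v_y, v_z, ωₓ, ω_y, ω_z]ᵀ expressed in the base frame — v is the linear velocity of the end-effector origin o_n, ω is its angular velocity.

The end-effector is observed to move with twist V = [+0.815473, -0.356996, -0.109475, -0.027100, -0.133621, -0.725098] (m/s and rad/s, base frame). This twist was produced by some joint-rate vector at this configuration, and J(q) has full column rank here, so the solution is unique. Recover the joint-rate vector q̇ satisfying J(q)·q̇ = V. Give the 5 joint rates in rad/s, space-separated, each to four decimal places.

o_n = [0.9824, 1.2452, -0.0820]
J₁: ẑ×o_n = [-1.2452, 0.9824, 0.0000], ω = ẑ
J2: z=[0.0000, 0.0000, 1.0000] o=[0.2019, 0.7534, 0.2400] → [-0.4918, 0.7805, 0.0000, 0.0000, 0.0000, 1.0000]
J3: z=[-0.0698, -0.9976, 0.0000] o=[0.8403, 0.7088, 0.2400] → [0.3212, -0.0225, 0.1043, -0.0698, -0.9976, 0.0000]
J4: z=[0.9589, -0.0671, 0.2756] o=[0.8614, 0.4567, 0.1054] → [-0.2048, 0.2130, 0.7643, 0.9589, -0.0671, 0.2756]
J5: z=[0.2499, -0.2600, -0.9327] o=[0.9567, 1.1406, -0.0597] → [0.1034, -0.0184, 0.0328, 0.2499, -0.2600, -0.9327]
q̇ = J⁺·V = [-0.8430, 0.6620, 0.0060, -0.1670, 0.5340]

-0.8430 0.6620 0.0060 -0.1670 0.5340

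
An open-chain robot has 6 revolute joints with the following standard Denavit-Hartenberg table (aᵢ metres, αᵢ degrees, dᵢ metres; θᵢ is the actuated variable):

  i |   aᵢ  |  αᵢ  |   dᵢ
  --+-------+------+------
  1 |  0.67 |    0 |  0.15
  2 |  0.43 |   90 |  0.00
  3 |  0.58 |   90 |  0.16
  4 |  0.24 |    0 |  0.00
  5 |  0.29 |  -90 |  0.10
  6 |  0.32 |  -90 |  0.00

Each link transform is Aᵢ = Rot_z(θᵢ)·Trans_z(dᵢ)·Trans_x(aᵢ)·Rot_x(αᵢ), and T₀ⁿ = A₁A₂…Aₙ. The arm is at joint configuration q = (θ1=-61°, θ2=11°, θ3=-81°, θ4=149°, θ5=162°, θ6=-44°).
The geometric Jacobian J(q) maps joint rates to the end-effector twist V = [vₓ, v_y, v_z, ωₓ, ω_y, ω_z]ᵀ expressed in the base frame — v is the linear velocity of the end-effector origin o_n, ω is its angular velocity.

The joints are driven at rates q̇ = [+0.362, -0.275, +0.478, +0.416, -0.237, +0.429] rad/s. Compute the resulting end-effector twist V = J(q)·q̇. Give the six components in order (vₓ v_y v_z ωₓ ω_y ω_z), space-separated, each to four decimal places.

0.5984 -0.1624 -0.1636 -0.6629 -0.3915 -0.2608

o_n = [0.5520, -0.6872, -0.6072]
J₁: ẑ×o_n = [0.6872, 0.5520, -0.0000], ω = ẑ
J2: z=[0.0000, 0.0000, 1.0000] o=[0.3248, -0.5860, 0.1500] → [0.1012, 0.2272, -0.0000, 0.0000, 0.0000, 1.0000]
J3: z=[-0.7660, -0.6428, 0.0000] o=[0.6012, -0.9154, 0.1500] → [0.4867, -0.5800, -0.2064, -0.7660, -0.6428, 0.0000]
J4: z=[-0.6349, 0.7566, -0.1564] o=[0.5370, -1.0877, -0.4229] → [-0.0768, -0.1194, -0.2657, -0.6349, 0.7566, -0.1564]
J5: z=[-0.6349, 0.7566, -0.1564] o=[0.4216, -1.1425, -0.2197] → [-0.2220, -0.2664, -0.3878, -0.6349, 0.7566, -0.1564]
J6: z=[-0.4267, -0.5121, -0.7454] o=[0.5449, -0.9490, -0.4232] → [0.2893, -0.0838, -0.1080, -0.4267, -0.5121, -0.7454]
V = J·q̇ = [0.5984, -0.1624, -0.1636, -0.6629, -0.3915, -0.2608]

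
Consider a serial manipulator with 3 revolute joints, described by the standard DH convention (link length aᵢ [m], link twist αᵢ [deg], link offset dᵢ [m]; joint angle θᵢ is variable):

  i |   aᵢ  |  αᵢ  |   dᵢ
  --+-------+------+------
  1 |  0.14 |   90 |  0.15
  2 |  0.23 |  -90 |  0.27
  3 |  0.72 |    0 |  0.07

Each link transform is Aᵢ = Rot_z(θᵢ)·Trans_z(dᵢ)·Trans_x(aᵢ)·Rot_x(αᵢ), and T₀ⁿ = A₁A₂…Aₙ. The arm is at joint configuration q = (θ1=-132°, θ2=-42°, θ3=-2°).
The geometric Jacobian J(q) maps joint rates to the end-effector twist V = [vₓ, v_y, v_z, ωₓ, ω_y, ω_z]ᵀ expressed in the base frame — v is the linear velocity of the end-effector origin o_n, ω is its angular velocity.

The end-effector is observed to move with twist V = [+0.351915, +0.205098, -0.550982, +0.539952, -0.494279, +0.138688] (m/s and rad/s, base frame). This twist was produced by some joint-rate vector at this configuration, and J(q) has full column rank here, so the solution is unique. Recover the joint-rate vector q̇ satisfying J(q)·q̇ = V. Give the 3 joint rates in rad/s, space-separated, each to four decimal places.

o_n = [-0.8165, -0.4658, -0.4334]
J₁: ẑ×o_n = [0.4658, -0.8165, 0.0000], ω = ẑ
J2: z=[-0.7431, 0.6691, 0.0000] o=[-0.0937, -0.1040, 0.1500] → [-0.3903, -0.4335, 0.7525, -0.7431, 0.6691, 0.0000]
J3: z=[-0.4477, -0.4973, 0.7431] o=[-0.4087, -0.0504, -0.0039] → [0.5222, -0.4954, -0.0168, -0.4477, -0.4973, 0.7431]
q̇ = J⁺·V = [0.1320, -0.7320, 0.0090]

0.1320 -0.7320 0.0090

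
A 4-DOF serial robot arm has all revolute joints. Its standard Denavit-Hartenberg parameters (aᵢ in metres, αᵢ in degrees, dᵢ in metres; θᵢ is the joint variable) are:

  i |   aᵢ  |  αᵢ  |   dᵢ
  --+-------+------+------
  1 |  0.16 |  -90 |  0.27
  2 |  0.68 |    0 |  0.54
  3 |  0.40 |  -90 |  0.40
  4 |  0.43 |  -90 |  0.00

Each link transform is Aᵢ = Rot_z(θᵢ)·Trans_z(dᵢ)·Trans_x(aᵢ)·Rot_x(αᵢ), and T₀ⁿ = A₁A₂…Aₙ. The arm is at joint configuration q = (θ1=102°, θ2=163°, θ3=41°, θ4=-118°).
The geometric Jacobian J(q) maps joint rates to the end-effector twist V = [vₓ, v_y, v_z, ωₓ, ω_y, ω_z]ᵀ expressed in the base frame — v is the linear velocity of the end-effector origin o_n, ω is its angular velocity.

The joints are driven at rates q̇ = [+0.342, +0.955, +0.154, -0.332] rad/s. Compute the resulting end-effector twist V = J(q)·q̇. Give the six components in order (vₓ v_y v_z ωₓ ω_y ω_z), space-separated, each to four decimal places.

0.3809 -0.3655 0.7705 -1.0567 -0.3627 0.0387

o_n = [-1.1513, -0.9310, 0.1518]
J₁: ẑ×o_n = [0.9310, -1.1513, 0.0000], ω = ẑ
J2: z=[-0.9781, -0.2079, 0.0000] o=[-0.0333, 0.1565, 0.2700] → [0.0246, -0.1156, 0.8313, -0.9781, -0.2079, 0.0000]
J3: z=[-0.9781, -0.2079, 0.0000] o=[-0.4263, -0.5918, 0.0712] → [-0.0168, 0.0788, 0.1810, -0.9781, -0.2079, 0.0000]
J4: z=[-0.0846, 0.3978, 0.9135] o=[-0.7415, -1.0324, 0.2339] → [-0.1253, -0.3812, 0.1544, -0.0846, 0.3978, 0.9135]
V = J·q̇ = [0.3809, -0.3655, 0.7705, -1.0567, -0.3627, 0.0387]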